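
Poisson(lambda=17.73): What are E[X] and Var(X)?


E[X] = Var(X) = lambda = 17.73

17.73, 17.73


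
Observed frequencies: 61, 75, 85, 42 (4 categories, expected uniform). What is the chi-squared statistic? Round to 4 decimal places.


chi2 = sum((O-E)^2/E), E = total/4
total = 263, E = 263/4 = 65.75
(61 - 65.75)^2 / 65.75 = 22.5625 / 65.75 = 361/1052 ≈ 0.343156
(75 - 65.75)^2 / 65.75 = 85.5625 / 65.75 = 1369/1052 ≈ 1.301331
(85 - 65.75)^2 / 65.75 = 370.5625 / 65.75 = 5929/1052 ≈ 5.635932
(42 - 65.75)^2 / 65.75 = 564.0625 / 65.75 = 9025/1052 ≈ 8.578897
chi2 = 4171/263 ≈ 15.859316

15.8593


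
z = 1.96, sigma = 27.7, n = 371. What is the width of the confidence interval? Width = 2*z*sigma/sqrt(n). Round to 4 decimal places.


width = 2*z*sigma/sqrt(n)
2*z*sigma = 2 * 1.96 * 27.7 = 108.584
sqrt(371) ≈ 19.261360
width = 108.584 / 19.261360 ≈ 5.637400

5.6374


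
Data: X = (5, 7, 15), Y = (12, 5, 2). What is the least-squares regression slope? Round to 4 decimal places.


b = sum((xi-xbar)(yi-ybar)) / sum((xi-xbar)^2)
n = 3, xbar = 27/3 = 9, ybar = 19/3 ≈ 6.333333
Sxy = sum((xi-xbar)(yi-ybar)) = -46
Sxx = sum((xi-xbar)^2) = 56
b = Sxy / Sxx = -23/28 ≈ -0.821429

-0.8214


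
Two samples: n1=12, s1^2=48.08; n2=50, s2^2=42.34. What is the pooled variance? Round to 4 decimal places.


sp^2 = ((n1-1)*s1^2 + (n2-1)*s2^2)/(n1+n2-2)
(n1-1)*s1^2 = 11 * 48.08 = 528.88
(n2-1)*s2^2 = 49 * 42.34 = 2074.66
numerator = 528.88 + 2074.66 = 2603.54
n1+n2-2 = 60
sp^2 = 2603.54 / 60 = 130177/3000 ≈ 43.392333

43.3923


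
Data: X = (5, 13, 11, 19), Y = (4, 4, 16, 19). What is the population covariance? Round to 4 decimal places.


Cov = (1/n)*sum((xi-xbar)(yi-ybar))
n = 4, xbar = 48/4 = 12, ybar = 43/4 = 10.75
sum((xi-xbar)(yi-ybar)) = 93
Cov = 93 / 4 = 23.25

23.2500


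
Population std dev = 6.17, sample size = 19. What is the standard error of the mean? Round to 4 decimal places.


SE = sigma / sqrt(n)
sqrt(19) ≈ 4.358899
SE = 6.17 / 4.358899 ≈ 1.415495

1.4155


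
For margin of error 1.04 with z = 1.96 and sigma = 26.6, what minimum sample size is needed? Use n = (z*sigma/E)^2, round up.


z*sigma/E = 1.96 * 26.6 / 1.04 = 6517/130 ≈ 50.130769
(z*sigma/E)^2 ≈ 2513.094024
round up: n = 2514

2514


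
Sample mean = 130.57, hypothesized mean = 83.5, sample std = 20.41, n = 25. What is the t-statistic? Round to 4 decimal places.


t = (xbar - mu0) / (s/sqrt(n))
xbar - mu0 = 130.57 - 83.5 = 47.07
sqrt(25) = 5
s/sqrt(n) = 20.41 / 5 = 4.082
t = 47.07 / 4.082 = 23535/2041 ≈ 11.531112

11.5311


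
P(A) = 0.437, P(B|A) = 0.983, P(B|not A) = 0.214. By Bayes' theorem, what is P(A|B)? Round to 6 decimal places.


P(A|B) = P(B|A)*P(A) / P(B), P(B) = P(B|A)*P(A) + P(B|not A)*P(not A)
P(B|A)*P(A) = 0.983 * 0.437 = 0.429571
P(B|not A)*P(not A) = 0.214 * 0.563 = 0.120482
P(B) = 0.429571 + 0.120482 = 0.550053
P(A|B) = 0.429571 / 0.550053 ≈ 0.78096293

0.780963


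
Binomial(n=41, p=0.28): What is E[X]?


E[X] = n*p = 41 * 0.28 = 11.48

11.48


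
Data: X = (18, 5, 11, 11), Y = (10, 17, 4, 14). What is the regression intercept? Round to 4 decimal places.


a = ybar - b*xbar, where b = sum((xi-xbar)(yi-ybar)) / sum((xi-xbar)^2)
n = 4, xbar = 45/4 = 11.25, ybar = 45/4 = 11.25
Sxy = sum((xi-xbar)(yi-ybar)) = -43.25
Sxx = sum((xi-xbar)^2) = 84.75
b = Sxy / Sxx = -173/339 ≈ -0.510324
a = 11.25 - (-0.510324) * 11.25 = 1920/113 ≈ 16.991150

16.9912


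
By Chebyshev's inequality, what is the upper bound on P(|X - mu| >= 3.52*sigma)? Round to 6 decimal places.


P <= 1/k^2
k^2 = 3.52^2 = 12.3904
1/k^2 = 1 / 12.3904 = 625/7744 ≈ 0.08070764

0.080708


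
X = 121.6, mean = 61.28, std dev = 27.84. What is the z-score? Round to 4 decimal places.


z = (X - mu) / sigma
X - mu = 121.6 - 61.28 = 60.32
z = 60.32 / 27.84 = 13/6 ≈ 2.166667

2.1667


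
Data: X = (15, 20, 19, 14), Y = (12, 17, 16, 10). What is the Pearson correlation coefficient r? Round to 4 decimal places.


r = sum((xi-xbar)(yi-ybar)) / sqrt(sum((xi-xbar)^2) * sum((yi-ybar)^2))
n = 4, xbar = 68/4 = 17, ybar = 55/4 = 13.75
Sxy = sum((xi-xbar)(yi-ybar)) = 29
Sxx = sum((xi-xbar)^2) = 26
Syy = sum((yi-ybar)^2) = 32.75
sqrt(Sxx*Syy) ≈ 29.180473
r = Sxy / sqrt(Sxx*Syy) = 29 / 29.180473 ≈ 0.993815

0.9938


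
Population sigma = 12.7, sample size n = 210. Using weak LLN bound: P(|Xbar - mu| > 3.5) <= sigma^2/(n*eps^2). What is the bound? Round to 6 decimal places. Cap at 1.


bound = min(1, sigma^2/(n*eps^2))
sigma^2 = 12.7^2 = 161.29
n*eps^2 = 210 * 3.5^2 = 210 * 12.25 = 2572.5
sigma^2/(n*eps^2) = 161.29 / 2572.5 ≈ 0.06269776

0.062698


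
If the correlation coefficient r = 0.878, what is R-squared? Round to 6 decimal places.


R^2 = r^2 = (0.878)^2 = 0.770884

0.770884


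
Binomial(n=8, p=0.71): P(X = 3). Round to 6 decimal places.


P = C(n,k) * p^k * (1-p)^(n-k)
C(8,3) = 56
p^k = 0.71^3 = 0.357911
(1-p)^(n-k) = 0.29^5 ≈ 0.002051115
P = 56 * 0.357911 * 0.002051115 ≈ 0.041111

0.041111


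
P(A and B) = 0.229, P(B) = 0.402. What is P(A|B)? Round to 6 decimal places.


P(A|B) = P(A and B) / P(B) = 0.229 / 0.402 = 229/402 ≈ 0.56965174

0.569652


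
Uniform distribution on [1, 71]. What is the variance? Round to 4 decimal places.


Var = (b-a)^2 / 12
(b-a)^2 = (71 - 1)^2 = 4900
Var = 4900/12 ≈ 408.333333

408.3333


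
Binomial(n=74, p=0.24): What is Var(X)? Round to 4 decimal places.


Var = n*p*(1-p) = 74 * 0.24 * 0.76 = 13.4976

13.4976


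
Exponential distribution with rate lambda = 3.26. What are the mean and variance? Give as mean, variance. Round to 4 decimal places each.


mean = 1/lam, var = 1/lam^2
mean = 1 / 3.26 = 50/163 ≈ 0.306748
lam^2 = 3.26^2 = 10.6276
var = 1 / 10.6276 ≈ 0.094095

0.3067, 0.0941


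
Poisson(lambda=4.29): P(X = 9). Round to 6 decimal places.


P = e^(-lam) * lam^k / k!
e^(-4.29) ≈ 0.01370493
lam^k = 4.29^9 ≈ 492170.557241
k! = 9! = 362880
P = 0.01370493 * 492170.557241 / 362880 ≈ 0.018588

0.018588


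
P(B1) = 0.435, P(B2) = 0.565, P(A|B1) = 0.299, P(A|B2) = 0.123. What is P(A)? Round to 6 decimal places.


P(A) = P(A|B1)*P(B1) + P(A|B2)*P(B2)
P(A|B1)*P(B1) = 0.299 * 0.435 = 0.130065
P(A|B2)*P(B2) = 0.123 * 0.565 = 0.069495
P(A) = 0.130065 + 0.069495 = 0.19956

0.199560


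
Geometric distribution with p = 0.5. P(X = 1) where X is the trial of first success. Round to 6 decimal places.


P = (1-p)^(k-1) * p
(1-p)^(k-1) = 0.5^0 = 1
P = 1 * 0.5 = 0.5

0.500000


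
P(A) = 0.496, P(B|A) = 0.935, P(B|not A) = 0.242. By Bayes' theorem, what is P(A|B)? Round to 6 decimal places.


P(A|B) = P(B|A)*P(A) / P(B), P(B) = P(B|A)*P(A) + P(B|not A)*P(not A)
P(B|A)*P(A) = 0.935 * 0.496 = 0.46376
P(B|not A)*P(not A) = 0.242 * 0.504 = 0.121968
P(B) = 0.46376 + 0.121968 = 0.585728
P(A|B) = 0.46376 / 0.585728 = 2635/3328 ≈ 0.79176683

0.791767


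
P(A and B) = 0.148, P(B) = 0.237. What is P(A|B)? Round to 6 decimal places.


P(A|B) = P(A and B) / P(B) = 0.148 / 0.237 = 148/237 ≈ 0.62447257

0.624473


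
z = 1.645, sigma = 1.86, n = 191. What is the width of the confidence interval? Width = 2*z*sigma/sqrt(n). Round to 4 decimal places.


width = 2*z*sigma/sqrt(n)
2*z*sigma = 2 * 1.645 * 1.86 = 6.1194
sqrt(191) ≈ 13.820275
width = 6.1194 / 13.820275 ≈ 0.442784

0.4428


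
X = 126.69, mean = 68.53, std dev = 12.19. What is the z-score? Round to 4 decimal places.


z = (X - mu) / sigma
X - mu = 126.69 - 68.53 = 58.16
z = 58.16 / 12.19 = 5816/1219 ≈ 4.771124

4.7711


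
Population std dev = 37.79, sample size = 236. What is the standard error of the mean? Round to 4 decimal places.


SE = sigma / sqrt(n)
sqrt(236) ≈ 15.362291
SE = 37.79 / 15.362291 ≈ 2.459919

2.4599


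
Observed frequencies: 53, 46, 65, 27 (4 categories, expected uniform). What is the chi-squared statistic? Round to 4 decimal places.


chi2 = sum((O-E)^2/E), E = total/4
total = 191, E = 191/4 = 47.75
(53 - 47.75)^2 / 47.75 = 27.5625 / 47.75 = 441/764 ≈ 0.577225
(46 - 47.75)^2 / 47.75 = 3.0625 / 47.75 = 49/764 ≈ 0.064136
(65 - 47.75)^2 / 47.75 = 297.5625 / 47.75 = 4761/764 ≈ 6.231675
(27 - 47.75)^2 / 47.75 = 430.5625 / 47.75 = 6889/764 ≈ 9.017016
chi2 = 3035/191 ≈ 15.890052

15.8901


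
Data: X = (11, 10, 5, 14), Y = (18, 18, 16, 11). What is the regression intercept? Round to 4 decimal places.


a = ybar - b*xbar, where b = sum((xi-xbar)(yi-ybar)) / sum((xi-xbar)^2)
n = 4, xbar = 40/4 = 10, ybar = 63/4 = 15.75
Sxy = sum((xi-xbar)(yi-ybar)) = -18
Sxx = sum((xi-xbar)^2) = 42
b = Sxy / Sxx = -3/7 ≈ -0.428571
a = 15.75 - (-0.428571) * 10 = 561/28 ≈ 20.035714

20.0357


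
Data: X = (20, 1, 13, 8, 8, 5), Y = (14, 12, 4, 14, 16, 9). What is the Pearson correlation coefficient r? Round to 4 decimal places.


r = sum((xi-xbar)(yi-ybar)) / sqrt(sum((xi-xbar)^2) * sum((yi-ybar)^2))
n = 6, xbar = 55/6 ≈ 9.166667, ybar = 69/6 = 11.5
Sxy = sum((xi-xbar)(yi-ybar)) = -3.5
Sxx = sum((xi-xbar)^2) = 1313/6 ≈ 218.833333
Syy = sum((yi-ybar)^2) = 95.5
sqrt(Sxx*Syy) ≈ 144.563423
r = Sxy / sqrt(Sxx*Syy) = -3.5 / 144.563423 ≈ -0.024211

-0.0242


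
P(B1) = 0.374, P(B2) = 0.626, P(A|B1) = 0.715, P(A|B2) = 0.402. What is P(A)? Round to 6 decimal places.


P(A) = P(A|B1)*P(B1) + P(A|B2)*P(B2)
P(A|B1)*P(B1) = 0.715 * 0.374 = 0.26741
P(A|B2)*P(B2) = 0.402 * 0.626 = 0.251652
P(A) = 0.26741 + 0.251652 = 0.519062

0.519062


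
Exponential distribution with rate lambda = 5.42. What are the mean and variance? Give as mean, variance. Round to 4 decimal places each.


mean = 1/lam, var = 1/lam^2
mean = 1 / 5.42 = 50/271 ≈ 0.184502
lam^2 = 5.42^2 = 29.3764
var = 1 / 29.3764 ≈ 0.034041

0.1845, 0.0340


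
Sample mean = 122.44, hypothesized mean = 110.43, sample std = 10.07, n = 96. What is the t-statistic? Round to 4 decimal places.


t = (xbar - mu0) / (s/sqrt(n))
xbar - mu0 = 122.44 - 110.43 = 12.01
sqrt(96) ≈ 9.79795897
s/sqrt(n) = 10.07 / 9.79795897 ≈ 1.02776507
t = 12.01 / 1.02776507 ≈ 11.685550

11.6855


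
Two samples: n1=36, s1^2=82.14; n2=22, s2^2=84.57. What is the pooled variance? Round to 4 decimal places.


sp^2 = ((n1-1)*s1^2 + (n2-1)*s2^2)/(n1+n2-2)
(n1-1)*s1^2 = 35 * 82.14 = 2874.9
(n2-1)*s2^2 = 21 * 84.57 = 1775.97
numerator = 2874.9 + 1775.97 = 4650.87
n1+n2-2 = 56
sp^2 = 4650.87 / 56 = 83.05125

83.0513


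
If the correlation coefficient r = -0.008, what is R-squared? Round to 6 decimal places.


R^2 = r^2 = (-0.008)^2 = 0.000064

0.000064


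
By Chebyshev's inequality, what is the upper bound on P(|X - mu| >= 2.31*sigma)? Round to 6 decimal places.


P <= 1/k^2
k^2 = 2.31^2 = 5.3361
1/k^2 = 1 / 5.3361 ≈ 0.18740278

0.187403


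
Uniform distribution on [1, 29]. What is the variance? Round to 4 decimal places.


Var = (b-a)^2 / 12
(b-a)^2 = (29 - 1)^2 = 784
Var = 784/12 ≈ 65.333333

65.3333


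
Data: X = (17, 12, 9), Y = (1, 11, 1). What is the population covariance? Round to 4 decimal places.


Cov = (1/n)*sum((xi-xbar)(yi-ybar))
n = 3, xbar = 38/3 ≈ 12.666667, ybar = 13/3 ≈ 4.333333
sum((xi-xbar)(yi-ybar)) = -20/3 ≈ -6.666667
Cov = -6.666667 / 3 = -20/9 ≈ -2.222222

-2.2222


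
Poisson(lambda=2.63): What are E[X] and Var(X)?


E[X] = Var(X) = lambda = 2.63

2.63, 2.63


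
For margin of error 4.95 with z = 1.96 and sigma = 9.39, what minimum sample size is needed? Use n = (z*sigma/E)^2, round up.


z*sigma/E = 1.96 * 9.39 / 4.95 = 15337/4125 ≈ 3.718061
(z*sigma/E)^2 ≈ 13.823975
round up: n = 14

14


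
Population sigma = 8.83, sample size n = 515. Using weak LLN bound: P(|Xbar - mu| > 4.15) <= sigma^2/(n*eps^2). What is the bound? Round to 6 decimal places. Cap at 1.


bound = min(1, sigma^2/(n*eps^2))
sigma^2 = 8.83^2 = 77.9689
n*eps^2 = 515 * 4.15^2 = 515 * 17.2225 = 8869.5875
sigma^2/(n*eps^2) = 77.9689 / 8869.5875 ≈ 0.00879059

0.008791


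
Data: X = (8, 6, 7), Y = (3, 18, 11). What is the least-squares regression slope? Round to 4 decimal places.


b = sum((xi-xbar)(yi-ybar)) / sum((xi-xbar)^2)
n = 3, xbar = 21/3 = 7, ybar = 32/3 ≈ 10.666667
Sxy = sum((xi-xbar)(yi-ybar)) = -15
Sxx = sum((xi-xbar)^2) = 2
b = Sxy / Sxx = -7.5

-7.5000


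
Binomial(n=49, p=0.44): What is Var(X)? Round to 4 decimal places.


Var = n*p*(1-p) = 49 * 0.44 * 0.56 = 12.0736

12.0736


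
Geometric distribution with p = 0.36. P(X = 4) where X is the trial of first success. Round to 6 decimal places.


P = (1-p)^(k-1) * p
(1-p)^(k-1) = 0.64^3 = 0.262144
P = 0.262144 * 0.36 = 0.09437184

0.094372


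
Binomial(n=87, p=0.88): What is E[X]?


E[X] = n*p = 87 * 0.88 = 76.56

76.56


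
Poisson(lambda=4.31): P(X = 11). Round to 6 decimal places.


P = e^(-lam) * lam^k / k!
e^(-4.31) ≈ 0.01343355
lam^k = 4.31^11 ≈ 9533447.335047
k! = 11! = 39916800
P = 0.01343355 * 9533447.335047 / 39916800 ≈ 0.003208

0.003208


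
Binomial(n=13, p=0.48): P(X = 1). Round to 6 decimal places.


P = C(n,k) * p^k * (1-p)^(n-k)
C(13,1) = 13
p^k = 0.48^1 = 0.48
(1-p)^(n-k) = 0.52^12 ≈ 0.0003908770
P = 13 * 0.48 * 0.0003908770 ≈ 0.002439

0.002439


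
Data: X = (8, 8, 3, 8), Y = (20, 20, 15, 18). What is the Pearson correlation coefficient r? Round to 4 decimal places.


r = sum((xi-xbar)(yi-ybar)) / sqrt(sum((xi-xbar)^2) * sum((yi-ybar)^2))
n = 4, xbar = 27/4 = 6.75, ybar = 73/4 = 18.25
Sxy = sum((xi-xbar)(yi-ybar)) = 16.25
Sxx = sum((xi-xbar)^2) = 18.75
Syy = sum((yi-ybar)^2) = 16.75
sqrt(Sxx*Syy) ≈ 17.721809
r = Sxy / sqrt(Sxx*Syy) = 16.25 / 17.721809 ≈ 0.916949

0.9169


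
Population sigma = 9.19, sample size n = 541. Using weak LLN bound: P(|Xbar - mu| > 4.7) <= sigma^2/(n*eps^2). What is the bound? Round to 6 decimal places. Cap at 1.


bound = min(1, sigma^2/(n*eps^2))
sigma^2 = 9.19^2 = 84.4561
n*eps^2 = 541 * 4.7^2 = 541 * 22.09 = 11950.69
sigma^2/(n*eps^2) = 84.4561 / 11950.69 ≈ 0.00706705

0.007067


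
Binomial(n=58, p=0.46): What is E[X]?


E[X] = n*p = 58 * 0.46 = 26.68

26.68


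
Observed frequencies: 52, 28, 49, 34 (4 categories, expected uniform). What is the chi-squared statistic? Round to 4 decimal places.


chi2 = sum((O-E)^2/E), E = total/4
total = 163, E = 163/4 = 40.75
(52 - 40.75)^2 / 40.75 = 126.5625 / 40.75 = 2025/652 ≈ 3.105828
(28 - 40.75)^2 / 40.75 = 162.5625 / 40.75 = 2601/652 ≈ 3.989264
(49 - 40.75)^2 / 40.75 = 68.0625 / 40.75 = 1089/652 ≈ 1.670245
(34 - 40.75)^2 / 40.75 = 45.5625 / 40.75 = 729/652 ≈ 1.118098
chi2 = 1611/163 ≈ 9.883436

9.8834


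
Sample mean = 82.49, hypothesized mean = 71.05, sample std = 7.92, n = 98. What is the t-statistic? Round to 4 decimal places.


t = (xbar - mu0) / (s/sqrt(n))
xbar - mu0 = 82.49 - 71.05 = 11.44
sqrt(98) ≈ 9.89949494
s/sqrt(n) = 7.92 / 9.89949494 ≈ 0.80004082
t = 11.44 / 0.80004082 ≈ 14.299270

14.2993


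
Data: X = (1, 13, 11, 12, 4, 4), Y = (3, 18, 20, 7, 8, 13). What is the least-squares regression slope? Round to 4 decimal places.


b = sum((xi-xbar)(yi-ybar)) / sum((xi-xbar)^2)
n = 6, xbar = 45/6 = 7.5, ybar = 69/6 = 11.5
Sxy = sum((xi-xbar)(yi-ybar)) = 107.5
Sxx = sum((xi-xbar)^2) = 129.5
b = Sxy / Sxx = 215/259 ≈ 0.830116

0.8301


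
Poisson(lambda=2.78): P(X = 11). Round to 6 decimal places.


P = e^(-lam) * lam^k / k!
e^(-2.78) ≈ 0.06203851
lam^k = 2.78^11 ≈ 76646.575387
k! = 11! = 39916800
P = 0.06203851 * 76646.575387 / 39916800 ≈ 0.000119

0.000119


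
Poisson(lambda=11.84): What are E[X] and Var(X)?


E[X] = Var(X) = lambda = 11.84

11.84, 11.84


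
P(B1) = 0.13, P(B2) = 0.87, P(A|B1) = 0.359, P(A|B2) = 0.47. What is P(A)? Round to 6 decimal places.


P(A) = P(A|B1)*P(B1) + P(A|B2)*P(B2)
P(A|B1)*P(B1) = 0.359 * 0.13 = 0.04667
P(A|B2)*P(B2) = 0.47 * 0.87 = 0.4089
P(A) = 0.04667 + 0.4089 = 0.45557

0.455570


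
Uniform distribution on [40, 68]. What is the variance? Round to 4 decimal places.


Var = (b-a)^2 / 12
(b-a)^2 = (68 - 40)^2 = 784
Var = 784/12 ≈ 65.333333

65.3333


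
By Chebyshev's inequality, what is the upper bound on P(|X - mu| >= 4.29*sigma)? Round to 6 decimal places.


P <= 1/k^2
k^2 = 4.29^2 = 18.4041
1/k^2 = 1 / 18.4041 ≈ 0.05433572

0.054336


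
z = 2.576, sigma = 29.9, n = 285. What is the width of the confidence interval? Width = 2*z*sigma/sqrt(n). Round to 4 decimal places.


width = 2*z*sigma/sqrt(n)
2*z*sigma = 2 * 2.576 * 29.9 = 154.0448
sqrt(285) ≈ 16.881943
width = 154.0448 / 16.881943 ≈ 9.124826

9.1248


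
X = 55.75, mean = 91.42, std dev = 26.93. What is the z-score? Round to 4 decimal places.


z = (X - mu) / sigma
X - mu = 55.75 - 91.42 = -35.67
z = -35.67 / 26.93 = -3567/2693 ≈ -1.324545

-1.3245


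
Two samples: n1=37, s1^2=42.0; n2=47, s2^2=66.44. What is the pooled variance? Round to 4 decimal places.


sp^2 = ((n1-1)*s1^2 + (n2-1)*s2^2)/(n1+n2-2)
(n1-1)*s1^2 = 36 * 42.0 = 1512
(n2-1)*s2^2 = 46 * 66.44 = 3056.24
numerator = 1512 + 3056.24 = 4568.24
n1+n2-2 = 82
sp^2 = 4568.24 / 82 = 57103/1025 ≈ 55.710244

55.7102


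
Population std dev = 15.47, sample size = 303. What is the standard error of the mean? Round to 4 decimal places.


SE = sigma / sqrt(n)
sqrt(303) ≈ 17.406895
SE = 15.47 / 17.406895 ≈ 0.888728

0.8887


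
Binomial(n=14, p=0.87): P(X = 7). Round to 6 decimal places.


P = C(n,k) * p^k * (1-p)^(n-k)
C(14,7) = 3432
p^k = 0.87^7 ≈ 0.3772548
(1-p)^(n-k) = 0.13^7 ≈ 0.0000006274852
P = 3432 * 0.3772548 * 0.0000006274852 ≈ 0.000812

0.000812


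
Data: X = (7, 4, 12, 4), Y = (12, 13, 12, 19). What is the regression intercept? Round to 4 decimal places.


a = ybar - b*xbar, where b = sum((xi-xbar)(yi-ybar)) / sum((xi-xbar)^2)
n = 4, xbar = 27/4 = 6.75, ybar = 56/4 = 14
Sxy = sum((xi-xbar)(yi-ybar)) = -22
Sxx = sum((xi-xbar)^2) = 42.75
b = Sxy / Sxx = -88/171 ≈ -0.514620
a = 14 - (-0.514620) * 6.75 = 332/19 ≈ 17.473684

17.4737


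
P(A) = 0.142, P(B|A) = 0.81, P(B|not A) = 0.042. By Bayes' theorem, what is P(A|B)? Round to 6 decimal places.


P(A|B) = P(B|A)*P(A) / P(B), P(B) = P(B|A)*P(A) + P(B|not A)*P(not A)
P(B|A)*P(A) = 0.81 * 0.142 = 0.11502
P(B|not A)*P(not A) = 0.042 * 0.858 = 0.036036
P(B) = 0.11502 + 0.036036 = 0.151056
P(A|B) = 0.11502 / 0.151056 = 3195/4196 ≈ 0.76143947

0.761439


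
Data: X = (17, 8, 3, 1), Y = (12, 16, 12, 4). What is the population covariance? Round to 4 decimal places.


Cov = (1/n)*sum((xi-xbar)(yi-ybar))
n = 4, xbar = 29/4 = 7.25, ybar = 44/4 = 11
sum((xi-xbar)(yi-ybar)) = 53
Cov = 53 / 4 = 13.25

13.2500


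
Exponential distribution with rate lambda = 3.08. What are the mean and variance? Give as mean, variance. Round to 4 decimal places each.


mean = 1/lam, var = 1/lam^2
mean = 1 / 3.08 = 25/77 ≈ 0.324675
lam^2 = 3.08^2 = 9.4864
var = 1 / 9.4864 = 625/5929 ≈ 0.105414

0.3247, 0.1054


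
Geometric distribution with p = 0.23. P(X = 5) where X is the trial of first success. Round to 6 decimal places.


P = (1-p)^(k-1) * p
(1-p)^(k-1) = 0.77^4 ≈ 0.3515304
P = 0.3515304 * 0.23 ≈ 0.08085199

0.080852


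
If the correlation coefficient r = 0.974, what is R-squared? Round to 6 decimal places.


R^2 = r^2 = (0.974)^2 = 0.948676

0.948676


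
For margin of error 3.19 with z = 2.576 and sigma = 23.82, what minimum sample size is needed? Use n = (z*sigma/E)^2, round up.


z*sigma/E = 2.576 * 23.82 / 3.19 ≈ 19.235210
(z*sigma/E)^2 ≈ 369.993305
round up: n = 370

370


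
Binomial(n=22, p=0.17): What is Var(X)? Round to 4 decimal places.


Var = n*p*(1-p) = 22 * 0.17 * 0.83 = 3.1042

3.1042


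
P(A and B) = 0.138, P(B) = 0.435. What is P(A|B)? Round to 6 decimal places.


P(A|B) = P(A and B) / P(B) = 0.138 / 0.435 = 46/145 ≈ 0.31724138

0.317241


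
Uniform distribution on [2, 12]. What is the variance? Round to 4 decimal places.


Var = (b-a)^2 / 12
(b-a)^2 = (12 - 2)^2 = 100
Var = 100/12 ≈ 8.333333

8.3333


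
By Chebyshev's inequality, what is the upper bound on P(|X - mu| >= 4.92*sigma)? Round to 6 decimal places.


P <= 1/k^2
k^2 = 4.92^2 = 24.2064
1/k^2 = 1 / 24.2064 ≈ 0.04131139

0.041311


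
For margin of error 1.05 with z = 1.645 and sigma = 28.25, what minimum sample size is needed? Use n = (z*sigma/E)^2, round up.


z*sigma/E = 1.645 * 28.25 / 1.05 = 5311/120 ≈ 44.258333
(z*sigma/E)^2 ≈ 1958.800069
round up: n = 1959

1959


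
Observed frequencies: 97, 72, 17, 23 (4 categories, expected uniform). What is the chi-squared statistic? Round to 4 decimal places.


chi2 = sum((O-E)^2/E), E = total/4
total = 209, E = 209/4 = 52.25
(97 - 52.25)^2 / 52.25 = 2002.5625 / 52.25 = 32041/836 ≈ 38.326555
(72 - 52.25)^2 / 52.25 = 390.0625 / 52.25 = 6241/836 ≈ 7.465311
(17 - 52.25)^2 / 52.25 = 1242.5625 / 52.25 = 19881/836 ≈ 23.781100
(23 - 52.25)^2 / 52.25 = 855.5625 / 52.25 = 13689/836 ≈ 16.374402
chi2 = 1633/19 ≈ 85.947368

85.9474


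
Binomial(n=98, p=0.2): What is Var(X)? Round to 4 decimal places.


Var = n*p*(1-p) = 98 * 0.2 * 0.8 = 15.68

15.6800


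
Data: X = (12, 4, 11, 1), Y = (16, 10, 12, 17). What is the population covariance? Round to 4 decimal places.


Cov = (1/n)*sum((xi-xbar)(yi-ybar))
n = 4, xbar = 28/4 = 7, ybar = 55/4 = 13.75
sum((xi-xbar)(yi-ybar)) = -4
Cov = -4 / 4 = -1

-1.0000


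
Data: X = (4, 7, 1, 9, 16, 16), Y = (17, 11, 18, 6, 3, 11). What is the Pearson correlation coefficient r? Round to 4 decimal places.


r = sum((xi-xbar)(yi-ybar)) / sqrt(sum((xi-xbar)^2) * sum((yi-ybar)^2))
n = 6, xbar = 53/6 ≈ 8.833333, ybar = 66/6 = 11
Sxy = sum((xi-xbar)(yi-ybar)) = -142
Sxx = sum((xi-xbar)^2) = 1145/6 ≈ 190.833333
Syy = sum((yi-ybar)^2) = 174
sqrt(Sxx*Syy) ≈ 182.222392
r = Sxy / sqrt(Sxx*Syy) = -142 / 182.222392 ≈ -0.779268

-0.7793


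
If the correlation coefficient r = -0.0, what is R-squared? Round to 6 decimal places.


R^2 = r^2 = (-0.0)^2 = 0

0.000000


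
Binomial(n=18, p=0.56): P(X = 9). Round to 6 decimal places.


P = C(n,k) * p^k * (1-p)^(n-k)
C(18,9) = 48620
p^k = 0.56^9 ≈ 0.005416169
(1-p)^(n-k) = 0.44^9 ≈ 0.0006181218
P = 48620 * 0.005416169 * 0.0006181218 ≈ 0.162773

0.162773


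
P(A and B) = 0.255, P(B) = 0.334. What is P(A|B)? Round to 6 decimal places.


P(A|B) = P(A and B) / P(B) = 0.255 / 0.334 = 255/334 ≈ 0.76347305

0.763473


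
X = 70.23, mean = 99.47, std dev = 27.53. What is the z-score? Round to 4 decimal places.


z = (X - mu) / sigma
X - mu = 70.23 - 99.47 = -29.24
z = -29.24 / 27.53 = -2924/2753 ≈ -1.062114

-1.0621


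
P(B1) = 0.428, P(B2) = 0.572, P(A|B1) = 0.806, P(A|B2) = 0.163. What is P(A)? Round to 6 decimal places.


P(A) = P(A|B1)*P(B1) + P(A|B2)*P(B2)
P(A|B1)*P(B1) = 0.806 * 0.428 = 0.344968
P(A|B2)*P(B2) = 0.163 * 0.572 = 0.093236
P(A) = 0.344968 + 0.093236 = 0.438204

0.438204


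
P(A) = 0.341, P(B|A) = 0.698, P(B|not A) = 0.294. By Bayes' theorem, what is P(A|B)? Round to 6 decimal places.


P(A|B) = P(B|A)*P(A) / P(B), P(B) = P(B|A)*P(A) + P(B|not A)*P(not A)
P(B|A)*P(A) = 0.698 * 0.341 = 0.238018
P(B|not A)*P(not A) = 0.294 * 0.659 = 0.193746
P(B) = 0.238018 + 0.193746 = 0.431764
P(A|B) = 0.238018 / 0.431764 ≈ 0.55126875

0.551269


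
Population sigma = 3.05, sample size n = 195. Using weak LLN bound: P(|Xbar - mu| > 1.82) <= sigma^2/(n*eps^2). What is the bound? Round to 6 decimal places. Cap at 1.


bound = min(1, sigma^2/(n*eps^2))
sigma^2 = 3.05^2 = 9.3025
n*eps^2 = 195 * 1.82^2 = 195 * 3.3124 = 645.918
sigma^2/(n*eps^2) = 9.3025 / 645.918 ≈ 0.01440198

0.014402


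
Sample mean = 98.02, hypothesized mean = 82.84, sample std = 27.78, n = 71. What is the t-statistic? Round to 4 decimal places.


t = (xbar - mu0) / (s/sqrt(n))
xbar - mu0 = 98.02 - 82.84 = 15.18
sqrt(71) ≈ 8.42614977
s/sqrt(n) = 27.78 / 8.42614977 ≈ 3.29687945
t = 15.18 / 3.29687945 ≈ 4.604354

4.6044


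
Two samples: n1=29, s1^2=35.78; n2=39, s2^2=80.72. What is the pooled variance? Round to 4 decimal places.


sp^2 = ((n1-1)*s1^2 + (n2-1)*s2^2)/(n1+n2-2)
(n1-1)*s1^2 = 28 * 35.78 = 1001.84
(n2-1)*s2^2 = 38 * 80.72 = 3067.36
numerator = 1001.84 + 3067.36 = 4069.2
n1+n2-2 = 66
sp^2 = 4069.2 / 66 = 3391/55 ≈ 61.654545

61.6545


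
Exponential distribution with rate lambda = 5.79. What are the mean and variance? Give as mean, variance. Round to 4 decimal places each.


mean = 1/lam, var = 1/lam^2
mean = 1 / 5.79 = 100/579 ≈ 0.172712
lam^2 = 5.79^2 = 33.5241
var = 1 / 33.5241 ≈ 0.029829

0.1727, 0.0298


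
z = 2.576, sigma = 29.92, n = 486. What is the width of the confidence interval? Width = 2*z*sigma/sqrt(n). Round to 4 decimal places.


width = 2*z*sigma/sqrt(n)
2*z*sigma = 2 * 2.576 * 29.92 = 154.14784
sqrt(486) ≈ 22.045408
width = 154.14784 / 22.045408 ≈ 6.992288

6.9923


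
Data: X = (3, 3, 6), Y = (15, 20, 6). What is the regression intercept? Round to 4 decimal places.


a = ybar - b*xbar, where b = sum((xi-xbar)(yi-ybar)) / sum((xi-xbar)^2)
n = 3, xbar = 12/3 = 4, ybar = 41/3 ≈ 13.666667
Sxy = sum((xi-xbar)(yi-ybar)) = -23
Sxx = sum((xi-xbar)^2) = 6
b = Sxy / Sxx = -23/6 ≈ -3.833333
a = 13.666667 - (-3.833333) * 4 = 29

29.0000


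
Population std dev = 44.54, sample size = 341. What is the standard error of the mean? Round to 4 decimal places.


SE = sigma / sqrt(n)
sqrt(341) ≈ 18.466185
SE = 44.54 / 18.466185 ≈ 2.411976

2.4120


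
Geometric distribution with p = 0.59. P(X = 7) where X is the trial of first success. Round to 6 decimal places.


P = (1-p)^(k-1) * p
(1-p)^(k-1) = 0.41^6 ≈ 0.004750104
P = 0.004750104 * 0.59 ≈ 0.002802562

0.002803


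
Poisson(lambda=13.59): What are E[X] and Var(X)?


E[X] = Var(X) = lambda = 13.59

13.59, 13.59


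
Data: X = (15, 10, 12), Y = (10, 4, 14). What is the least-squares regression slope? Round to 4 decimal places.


b = sum((xi-xbar)(yi-ybar)) / sum((xi-xbar)^2)
n = 3, xbar = 37/3 ≈ 12.333333, ybar = 28/3 ≈ 9.333333
Sxy = sum((xi-xbar)(yi-ybar)) = 38/3 ≈ 12.666667
Sxx = sum((xi-xbar)^2) = 38/3 ≈ 12.666667
b = Sxy / Sxx = 1

1.0000


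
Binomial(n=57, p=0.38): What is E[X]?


E[X] = n*p = 57 * 0.38 = 21.66

21.66


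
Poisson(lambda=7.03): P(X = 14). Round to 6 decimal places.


P = e^(-lam) * lam^k / k!
e^(-7.03) ≈ 0.0008849318
lam^k = 7.03^14 ≈ 720069722818.517504
k! = 14! = 87178291200
P = 0.0008849318 * 720069722818.517504 / 87178291200 ≈ 0.007309

0.007309


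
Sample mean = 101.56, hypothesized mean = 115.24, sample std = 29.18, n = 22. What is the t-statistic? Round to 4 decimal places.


t = (xbar - mu0) / (s/sqrt(n))
xbar - mu0 = 101.56 - 115.24 = -13.68
sqrt(22) ≈ 4.69041576
s/sqrt(n) = 29.18 / 4.69041576 ≈ 6.22119690
t = -13.68 / 6.22119690 ≈ -2.198934

-2.1989


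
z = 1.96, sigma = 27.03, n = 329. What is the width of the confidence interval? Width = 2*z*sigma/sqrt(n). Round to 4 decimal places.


width = 2*z*sigma/sqrt(n)
2*z*sigma = 2 * 1.96 * 27.03 = 105.9576
sqrt(329) ≈ 18.138357
width = 105.9576 / 18.138357 ≈ 5.841632

5.8416


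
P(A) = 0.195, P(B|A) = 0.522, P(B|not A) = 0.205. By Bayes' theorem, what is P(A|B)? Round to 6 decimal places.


P(A|B) = P(B|A)*P(A) / P(B), P(B) = P(B|A)*P(A) + P(B|not A)*P(not A)
P(B|A)*P(A) = 0.522 * 0.195 = 0.10179
P(B|not A)*P(not A) = 0.205 * 0.805 = 0.165025
P(B) = 0.10179 + 0.165025 = 0.266815
P(A|B) = 0.10179 / 0.266815 ≈ 0.38150029

0.381500


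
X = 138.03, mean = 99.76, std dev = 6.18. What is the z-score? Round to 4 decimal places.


z = (X - mu) / sigma
X - mu = 138.03 - 99.76 = 38.27
z = 38.27 / 6.18 = 3827/618 ≈ 6.192557

6.1926


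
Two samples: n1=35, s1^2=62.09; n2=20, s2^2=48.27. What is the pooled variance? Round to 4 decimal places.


sp^2 = ((n1-1)*s1^2 + (n2-1)*s2^2)/(n1+n2-2)
(n1-1)*s1^2 = 34 * 62.09 = 2111.06
(n2-1)*s2^2 = 19 * 48.27 = 917.13
numerator = 2111.06 + 917.13 = 3028.19
n1+n2-2 = 53
sp^2 = 3028.19 / 53 = 302819/5300 ≈ 57.135660

57.1357


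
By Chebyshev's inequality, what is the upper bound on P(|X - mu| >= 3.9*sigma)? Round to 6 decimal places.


P <= 1/k^2
k^2 = 3.9^2 = 15.21
1/k^2 = 1 / 15.21 = 100/1521 ≈ 0.06574622

0.065746


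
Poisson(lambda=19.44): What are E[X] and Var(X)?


E[X] = Var(X) = lambda = 19.44

19.44, 19.44


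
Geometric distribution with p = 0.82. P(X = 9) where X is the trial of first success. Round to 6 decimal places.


P = (1-p)^(k-1) * p
(1-p)^(k-1) = 0.18^8 ≈ 0.000001101996
P = 0.000001101996 * 0.82 ≈ 0.0000009036368

0.000001


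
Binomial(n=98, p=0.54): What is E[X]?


E[X] = n*p = 98 * 0.54 = 52.92

52.92


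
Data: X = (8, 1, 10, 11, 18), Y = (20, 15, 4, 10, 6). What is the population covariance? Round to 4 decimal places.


Cov = (1/n)*sum((xi-xbar)(yi-ybar))
n = 5, xbar = 48/5 = 9.6, ybar = 55/5 = 11
sum((xi-xbar)(yi-ybar)) = -95
Cov = -95 / 5 = -19

-19.0000


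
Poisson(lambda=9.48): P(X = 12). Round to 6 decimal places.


P = e^(-lam) * lam^k / k!
e^(-9.48) ≈ 0.00007636394
lam^k = 9.48^12 ≈ 526865847997.634288
k! = 12! = 479001600
P = 0.00007636394 * 526865847997.634288 / 479001600 ≈ 0.083995

0.083995


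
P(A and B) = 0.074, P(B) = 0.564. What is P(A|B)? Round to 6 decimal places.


P(A|B) = P(A and B) / P(B) = 0.074 / 0.564 = 37/282 ≈ 0.13120567

0.131206


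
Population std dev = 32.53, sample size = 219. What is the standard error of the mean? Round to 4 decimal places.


SE = sigma / sqrt(n)
sqrt(219) ≈ 14.798649
SE = 32.53 / 14.798649 ≈ 2.198174

2.1982


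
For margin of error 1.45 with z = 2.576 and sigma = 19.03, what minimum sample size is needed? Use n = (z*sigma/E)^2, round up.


z*sigma/E = 2.576 * 19.03 / 1.45 ≈ 33.807779
(z*sigma/E)^2 ≈ 1142.965942
round up: n = 1143

1143


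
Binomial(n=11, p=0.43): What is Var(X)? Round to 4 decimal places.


Var = n*p*(1-p) = 11 * 0.43 * 0.57 = 2.6961

2.6961


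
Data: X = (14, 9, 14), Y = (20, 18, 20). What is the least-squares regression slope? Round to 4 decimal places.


b = sum((xi-xbar)(yi-ybar)) / sum((xi-xbar)^2)
n = 3, xbar = 37/3 ≈ 12.333333, ybar = 58/3 ≈ 19.333333
Sxy = sum((xi-xbar)(yi-ybar)) = 20/3 ≈ 6.666667
Sxx = sum((xi-xbar)^2) = 50/3 ≈ 16.666667
b = Sxy / Sxx = 0.4

0.4000


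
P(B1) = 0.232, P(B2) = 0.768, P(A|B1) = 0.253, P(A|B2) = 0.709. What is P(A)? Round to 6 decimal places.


P(A) = P(A|B1)*P(B1) + P(A|B2)*P(B2)
P(A|B1)*P(B1) = 0.253 * 0.232 = 0.058696
P(A|B2)*P(B2) = 0.709 * 0.768 = 0.544512
P(A) = 0.058696 + 0.544512 = 0.603208

0.603208


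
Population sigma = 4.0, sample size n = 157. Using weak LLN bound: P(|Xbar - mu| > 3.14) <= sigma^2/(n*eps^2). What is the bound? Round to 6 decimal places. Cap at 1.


bound = min(1, sigma^2/(n*eps^2))
sigma^2 = 4.0^2 = 16
n*eps^2 = 157 * 3.14^2 = 157 * 9.8596 = 1547.9572
sigma^2/(n*eps^2) = 16 / 1547.9572 ≈ 0.01033620

0.010336


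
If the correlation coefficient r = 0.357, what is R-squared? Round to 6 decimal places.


R^2 = r^2 = (0.357)^2 = 0.127449

0.127449


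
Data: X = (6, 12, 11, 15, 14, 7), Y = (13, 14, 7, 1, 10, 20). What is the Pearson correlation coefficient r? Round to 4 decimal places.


r = sum((xi-xbar)(yi-ybar)) / sqrt(sum((xi-xbar)^2) * sum((yi-ybar)^2))
n = 6, xbar = 65/6 ≈ 10.833333, ybar = 65/6 ≈ 10.833333
Sxy = sum((xi-xbar)(yi-ybar)) = -517/6 ≈ -86.166667
Sxx = sum((xi-xbar)^2) = 401/6 ≈ 66.833333
Syy = sum((yi-ybar)^2) = 1265/6 ≈ 210.833333
sqrt(Sxx*Syy) ≈ 118.704231
r = Sxy / sqrt(Sxx*Syy) = -86.166667 / 118.704231 ≈ -0.725894

-0.7259


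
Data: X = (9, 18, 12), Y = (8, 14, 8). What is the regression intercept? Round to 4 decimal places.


a = ybar - b*xbar, where b = sum((xi-xbar)(yi-ybar)) / sum((xi-xbar)^2)
n = 3, xbar = 39/3 = 13, ybar = 30/3 = 10
Sxy = sum((xi-xbar)(yi-ybar)) = 30
Sxx = sum((xi-xbar)^2) = 42
b = Sxy / Sxx = 5/7 ≈ 0.714286
a = 10 - 0.714286 * 13 = 5/7 ≈ 0.714286

0.7143


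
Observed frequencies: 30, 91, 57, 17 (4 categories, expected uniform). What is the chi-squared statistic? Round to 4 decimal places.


chi2 = sum((O-E)^2/E), E = total/4
total = 195, E = 195/4 = 48.75
(30 - 48.75)^2 / 48.75 = 351.5625 / 48.75 = 375/52 ≈ 7.211538
(91 - 48.75)^2 / 48.75 = 1785.0625 / 48.75 = 2197/60 ≈ 36.616667
(57 - 48.75)^2 / 48.75 = 68.0625 / 48.75 = 363/260 ≈ 1.396154
(17 - 48.75)^2 / 48.75 = 1008.0625 / 48.75 = 16129/780 ≈ 20.678205
chi2 = 12851/195 ≈ 65.902564

65.9026


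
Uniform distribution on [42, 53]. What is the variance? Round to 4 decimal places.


Var = (b-a)^2 / 12
(b-a)^2 = (53 - 42)^2 = 121
Var = 121/12 ≈ 10.083333

10.0833


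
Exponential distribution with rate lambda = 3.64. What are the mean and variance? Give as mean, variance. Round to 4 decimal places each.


mean = 1/lam, var = 1/lam^2
mean = 1 / 3.64 = 25/91 ≈ 0.274725
lam^2 = 3.64^2 = 13.2496
var = 1 / 13.2496 = 625/8281 ≈ 0.075474

0.2747, 0.0755


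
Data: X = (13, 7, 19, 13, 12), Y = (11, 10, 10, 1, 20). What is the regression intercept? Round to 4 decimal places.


a = ybar - b*xbar, where b = sum((xi-xbar)(yi-ybar)) / sum((xi-xbar)^2)
n = 5, xbar = 64/5 = 12.8, ybar = 52/5 = 10.4
Sxy = sum((xi-xbar)(yi-ybar)) = -9.6
Sxx = sum((xi-xbar)^2) = 72.8
b = Sxy / Sxx = -12/91 ≈ -0.131868
a = 10.4 - (-0.131868) * 12.8 = 1100/91 ≈ 12.087912

12.0879


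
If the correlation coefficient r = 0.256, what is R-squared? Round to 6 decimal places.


R^2 = r^2 = (0.256)^2 = 0.065536

0.065536


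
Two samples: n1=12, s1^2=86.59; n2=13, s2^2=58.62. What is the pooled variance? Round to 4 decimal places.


sp^2 = ((n1-1)*s1^2 + (n2-1)*s2^2)/(n1+n2-2)
(n1-1)*s1^2 = 11 * 86.59 = 952.49
(n2-1)*s2^2 = 12 * 58.62 = 703.44
numerator = 952.49 + 703.44 = 1655.93
n1+n2-2 = 23
sp^2 = 1655.93 / 23 = 165593/2300 ≈ 71.996957

71.9970


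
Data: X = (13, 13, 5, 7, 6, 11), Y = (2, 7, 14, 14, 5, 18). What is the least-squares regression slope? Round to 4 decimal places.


b = sum((xi-xbar)(yi-ybar)) / sum((xi-xbar)^2)
n = 6, xbar = 55/6 ≈ 9.166667, ybar = 60/6 = 10
Sxy = sum((xi-xbar)(yi-ybar)) = -37
Sxx = sum((xi-xbar)^2) = 389/6 ≈ 64.833333
b = Sxy / Sxx = -222/389 ≈ -0.570694

-0.5707


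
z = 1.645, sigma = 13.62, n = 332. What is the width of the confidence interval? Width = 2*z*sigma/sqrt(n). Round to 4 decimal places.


width = 2*z*sigma/sqrt(n)
2*z*sigma = 2 * 1.645 * 13.62 = 44.8098
sqrt(332) ≈ 18.220867
width = 44.8098 / 18.220867 ≈ 2.459257

2.4593


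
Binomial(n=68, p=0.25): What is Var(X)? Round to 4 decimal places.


Var = n*p*(1-p) = 68 * 0.25 * 0.75 = 12.75

12.7500


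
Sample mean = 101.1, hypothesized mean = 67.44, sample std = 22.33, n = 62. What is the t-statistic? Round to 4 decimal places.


t = (xbar - mu0) / (s/sqrt(n))
xbar - mu0 = 101.1 - 67.44 = 33.66
sqrt(62) ≈ 7.87400787
s/sqrt(n) = 22.33 / 7.87400787 ≈ 2.83591284
t = 33.66 / 2.83591284 ≈ 11.869194

11.8692


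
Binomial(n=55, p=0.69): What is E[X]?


E[X] = n*p = 55 * 0.69 = 37.95

37.95


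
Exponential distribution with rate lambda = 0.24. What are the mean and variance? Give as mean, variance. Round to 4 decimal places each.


mean = 1/lam, var = 1/lam^2
mean = 1 / 0.24 = 25/6 ≈ 4.166667
lam^2 = 0.24^2 = 0.0576
var = 1 / 0.0576 = 625/36 ≈ 17.361111

4.1667, 17.3611


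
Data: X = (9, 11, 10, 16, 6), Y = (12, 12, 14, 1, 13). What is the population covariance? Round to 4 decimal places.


Cov = (1/n)*sum((xi-xbar)(yi-ybar))
n = 5, xbar = 52/5 = 10.4, ybar = 52/5 = 10.4
sum((xi-xbar)(yi-ybar)) = -66.8
Cov = -66.8 / 5 = -13.36

-13.3600


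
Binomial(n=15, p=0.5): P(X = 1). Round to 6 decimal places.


P = C(n,k) * p^k * (1-p)^(n-k)
C(15,1) = 15
p^k = 0.5^1 = 0.5
(1-p)^(n-k) = 0.5^14 ≈ 0.00006103516
P = 15 * 0.5 * 0.00006103516 ≈ 0.000458

0.000458


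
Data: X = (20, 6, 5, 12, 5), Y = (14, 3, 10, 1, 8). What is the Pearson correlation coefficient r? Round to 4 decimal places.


r = sum((xi-xbar)(yi-ybar)) / sqrt(sum((xi-xbar)^2) * sum((yi-ybar)^2))
n = 5, xbar = 48/5 = 9.6, ybar = 36/5 = 7.2
Sxy = sum((xi-xbar)(yi-ybar)) = 54.4
Sxx = sum((xi-xbar)^2) = 169.2
Syy = sum((yi-ybar)^2) = 110.8
sqrt(Sxx*Syy) ≈ 136.920999
r = Sxy / sqrt(Sxx*Syy) = 54.4 / 136.920999 ≈ 0.397309

0.3973


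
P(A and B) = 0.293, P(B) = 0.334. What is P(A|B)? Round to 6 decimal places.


P(A|B) = P(A and B) / P(B) = 0.293 / 0.334 = 293/334 ≈ 0.87724551

0.877246


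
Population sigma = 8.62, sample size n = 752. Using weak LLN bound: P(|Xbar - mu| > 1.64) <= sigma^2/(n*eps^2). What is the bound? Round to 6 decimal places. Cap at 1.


bound = min(1, sigma^2/(n*eps^2))
sigma^2 = 8.62^2 = 74.3044
n*eps^2 = 752 * 1.64^2 = 752 * 2.6896 = 2022.5792
sigma^2/(n*eps^2) = 74.3044 / 2022.5792 ≈ 0.03673745

0.036737


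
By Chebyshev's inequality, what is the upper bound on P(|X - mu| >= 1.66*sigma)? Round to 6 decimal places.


P <= 1/k^2
k^2 = 1.66^2 = 2.7556
1/k^2 = 1 / 2.7556 = 2500/6889 ≈ 0.36289737

0.362897


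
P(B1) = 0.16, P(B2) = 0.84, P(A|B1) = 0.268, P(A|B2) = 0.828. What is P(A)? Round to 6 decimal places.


P(A) = P(A|B1)*P(B1) + P(A|B2)*P(B2)
P(A|B1)*P(B1) = 0.268 * 0.16 = 0.04288
P(A|B2)*P(B2) = 0.828 * 0.84 = 0.69552
P(A) = 0.04288 + 0.69552 = 0.7384

0.738400


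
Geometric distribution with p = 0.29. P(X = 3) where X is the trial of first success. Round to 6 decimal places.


P = (1-p)^(k-1) * p
(1-p)^(k-1) = 0.71^2 = 0.5041
P = 0.5041 * 0.29 = 0.146189

0.146189


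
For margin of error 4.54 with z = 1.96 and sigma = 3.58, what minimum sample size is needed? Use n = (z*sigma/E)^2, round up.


z*sigma/E = 1.96 * 3.58 / 4.54 = 8771/5675 ≈ 1.545551
(z*sigma/E)^2 ≈ 2.388727
round up: n = 3

3


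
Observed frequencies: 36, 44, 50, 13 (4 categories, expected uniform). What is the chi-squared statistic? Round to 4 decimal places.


chi2 = sum((O-E)^2/E), E = total/4
total = 143, E = 143/4 = 35.75
(36 - 35.75)^2 / 35.75 = 0.0625 / 35.75 = 1/572 ≈ 0.001748
(44 - 35.75)^2 / 35.75 = 68.0625 / 35.75 = 99/52 ≈ 1.903846
(50 - 35.75)^2 / 35.75 = 203.0625 / 35.75 = 3249/572 ≈ 5.680070
(13 - 35.75)^2 / 35.75 = 517.5625 / 35.75 = 637/44 ≈ 14.477273
chi2 = 3155/143 ≈ 22.062937

22.0629


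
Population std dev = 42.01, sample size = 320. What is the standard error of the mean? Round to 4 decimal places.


SE = sigma / sqrt(n)
sqrt(320) ≈ 17.888544
SE = 42.01 / 17.888544 ≈ 2.348430

2.3484


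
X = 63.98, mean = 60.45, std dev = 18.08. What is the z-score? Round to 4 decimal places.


z = (X - mu) / sigma
X - mu = 63.98 - 60.45 = 3.53
z = 3.53 / 18.08 = 353/1808 ≈ 0.195243

0.1952


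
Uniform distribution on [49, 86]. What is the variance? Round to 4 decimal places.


Var = (b-a)^2 / 12
(b-a)^2 = (86 - 49)^2 = 1369
Var = 1369/12 ≈ 114.083333

114.0833


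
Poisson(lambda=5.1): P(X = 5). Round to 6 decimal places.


P = e^(-lam) * lam^k / k!
e^(-5.1) ≈ 0.006096747
lam^k = 5.1^5 = 3450.25251
k! = 5! = 120
P = 0.006096747 * 3450.25251 / 120 ≈ 0.175294

0.175294


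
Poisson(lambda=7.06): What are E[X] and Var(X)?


E[X] = Var(X) = lambda = 7.06

7.06, 7.06


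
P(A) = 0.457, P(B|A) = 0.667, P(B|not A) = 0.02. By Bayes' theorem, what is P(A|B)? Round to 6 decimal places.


P(A|B) = P(B|A)*P(A) / P(B), P(B) = P(B|A)*P(A) + P(B|not A)*P(not A)
P(B|A)*P(A) = 0.667 * 0.457 = 0.304819
P(B|not A)*P(not A) = 0.02 * 0.543 = 0.01086
P(B) = 0.304819 + 0.01086 = 0.315679
P(A|B) = 0.304819 / 0.315679 ≈ 0.96559797

0.965598


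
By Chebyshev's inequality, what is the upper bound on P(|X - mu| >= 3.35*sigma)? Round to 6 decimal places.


P <= 1/k^2
k^2 = 3.35^2 = 11.2225
1/k^2 = 1 / 11.2225 = 400/4489 ≈ 0.08910671

0.089107


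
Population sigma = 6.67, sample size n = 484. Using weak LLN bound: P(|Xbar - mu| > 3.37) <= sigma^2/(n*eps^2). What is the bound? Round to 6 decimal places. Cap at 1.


bound = min(1, sigma^2/(n*eps^2))
sigma^2 = 6.67^2 = 44.4889
n*eps^2 = 484 * 3.37^2 = 484 * 11.3569 = 5496.7396
sigma^2/(n*eps^2) = 44.4889 / 5496.7396 ≈ 0.00809369

0.008094
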